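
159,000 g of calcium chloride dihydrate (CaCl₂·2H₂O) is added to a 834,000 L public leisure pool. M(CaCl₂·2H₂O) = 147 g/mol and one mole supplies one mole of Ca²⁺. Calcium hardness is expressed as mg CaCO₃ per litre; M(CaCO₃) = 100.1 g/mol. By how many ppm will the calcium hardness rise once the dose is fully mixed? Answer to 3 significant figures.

130 ppm

Moles of Ca²⁺: 159,000 g ÷ 147 g/mol = 1082 mol.
As CaCO₃: 1082 mol × 100.1 g/mol = 108,300 g.
Rise: 108,300 g / 834,000 L × 1000 = 129.8 mg/L.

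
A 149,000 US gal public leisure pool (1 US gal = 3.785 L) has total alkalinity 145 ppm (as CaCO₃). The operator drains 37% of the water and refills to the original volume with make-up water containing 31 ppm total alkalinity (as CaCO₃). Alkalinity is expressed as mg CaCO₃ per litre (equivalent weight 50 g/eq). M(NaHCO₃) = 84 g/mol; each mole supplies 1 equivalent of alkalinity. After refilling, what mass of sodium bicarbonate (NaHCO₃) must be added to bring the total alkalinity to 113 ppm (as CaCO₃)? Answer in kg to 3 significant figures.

9.65 kg

Volume: 149,000 US gal × 3.785 L/gal = 563,965 L.
After draining 37% and refilling: 145 × 0.63 + 31 × 0.37 = 102.82 ppm.
Deficit to target: 113 − 102.82 = 10.18 mg/L.
As CaCO₃: 10.18 mg/L × 563,965 L = 5741 g; ÷ 50 g/eq ÷ 1 = 114.8 mol NaHCO₃.
Mass: 114.8 × 84 = 9645 g.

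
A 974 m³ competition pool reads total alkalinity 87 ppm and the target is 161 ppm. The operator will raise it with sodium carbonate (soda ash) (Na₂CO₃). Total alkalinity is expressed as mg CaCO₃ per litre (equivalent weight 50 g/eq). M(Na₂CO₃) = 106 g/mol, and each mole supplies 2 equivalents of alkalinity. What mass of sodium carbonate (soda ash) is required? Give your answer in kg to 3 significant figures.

Volume: 974 m³ = 974,000 L.
Alkalinity to add: (161 − 87) = 74 mg/L as CaCO₃ × 974,000 L = 72,080 g as CaCO₃.
Equivalents: 72,080 g ÷ 50 g/eq = 1442 eq.
Each mole of Na₂CO₃ supplies 2 eq, so 1442 / 2 = 720.8 mol.
Mass: 720.8 mol × 106 g/mol = 76,400 g.

76.4 kg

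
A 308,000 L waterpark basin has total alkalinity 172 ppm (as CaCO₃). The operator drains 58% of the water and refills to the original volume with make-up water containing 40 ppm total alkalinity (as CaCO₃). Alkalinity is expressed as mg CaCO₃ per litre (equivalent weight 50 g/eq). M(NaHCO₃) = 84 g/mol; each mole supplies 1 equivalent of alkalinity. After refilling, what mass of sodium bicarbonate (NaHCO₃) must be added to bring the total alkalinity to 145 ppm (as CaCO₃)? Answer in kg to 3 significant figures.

25.6 kg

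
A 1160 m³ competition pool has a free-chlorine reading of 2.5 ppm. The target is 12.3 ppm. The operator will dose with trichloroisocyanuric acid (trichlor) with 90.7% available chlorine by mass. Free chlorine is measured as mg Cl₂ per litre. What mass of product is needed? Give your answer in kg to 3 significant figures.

Volume: 1160 m³ = 1,160,000 L.
Chlorine deficit: 12.3 − 2.5 = 9.8 ppm = 9.8 mg/L as Cl₂.
Cl₂ equivalent needed: 9.8 mg/L × 1,160,000 L = 11,370,000 mg = 11,370 g.
Product at 90.7% available chlorine: 11,370 / 0.907 = 12,530 g.

12.5 kg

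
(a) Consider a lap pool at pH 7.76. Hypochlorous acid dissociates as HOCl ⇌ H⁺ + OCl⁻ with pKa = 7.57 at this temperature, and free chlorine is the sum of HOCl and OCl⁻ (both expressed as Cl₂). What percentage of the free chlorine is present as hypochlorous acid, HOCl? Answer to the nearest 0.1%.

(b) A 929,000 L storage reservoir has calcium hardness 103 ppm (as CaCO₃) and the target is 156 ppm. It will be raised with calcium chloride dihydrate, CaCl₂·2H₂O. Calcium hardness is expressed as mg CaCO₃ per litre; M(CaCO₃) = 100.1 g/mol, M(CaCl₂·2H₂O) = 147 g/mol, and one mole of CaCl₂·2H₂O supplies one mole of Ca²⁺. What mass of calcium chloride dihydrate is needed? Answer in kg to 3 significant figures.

(a) 39.2%; (b) 72.3 kg

(a) [OCl⁻]/[HOCl] = 10^(pH − pKa) = 10^(7.76 − 7.57) = 10^0.19 = 1.549.
(a) Fraction as HOCl = 1 / (1 + 1.549) = 0.3923.

(b) Hardness to add: (156 − 103) = 53 mg/L as CaCO₃ × 929,000 L = 49,240 g as CaCO₃.
(b) Moles of Ca²⁺ (1 mol Ca²⁺ ≡ 1 mol CaCO₃): 49,240 / 100.1 g/mol = 491.9 mol.
(b) Mass of CaCl₂·2H₂O: 491.9 × 147 = 72,310 g.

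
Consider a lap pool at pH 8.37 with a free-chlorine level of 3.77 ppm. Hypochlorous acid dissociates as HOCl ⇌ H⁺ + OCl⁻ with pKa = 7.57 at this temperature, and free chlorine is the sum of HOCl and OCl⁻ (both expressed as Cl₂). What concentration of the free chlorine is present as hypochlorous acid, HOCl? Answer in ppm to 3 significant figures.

[OCl⁻]/[HOCl] = 10^(pH − pKa) = 10^(8.37 − 7.57) = 10^0.80 = 6.31.
Fraction as HOCl = 1 / (1 + 6.31) = 0.1368.
HOCl = 0.1368 × 3.77 ppm = 0.5158 ppm.

0.516 ppm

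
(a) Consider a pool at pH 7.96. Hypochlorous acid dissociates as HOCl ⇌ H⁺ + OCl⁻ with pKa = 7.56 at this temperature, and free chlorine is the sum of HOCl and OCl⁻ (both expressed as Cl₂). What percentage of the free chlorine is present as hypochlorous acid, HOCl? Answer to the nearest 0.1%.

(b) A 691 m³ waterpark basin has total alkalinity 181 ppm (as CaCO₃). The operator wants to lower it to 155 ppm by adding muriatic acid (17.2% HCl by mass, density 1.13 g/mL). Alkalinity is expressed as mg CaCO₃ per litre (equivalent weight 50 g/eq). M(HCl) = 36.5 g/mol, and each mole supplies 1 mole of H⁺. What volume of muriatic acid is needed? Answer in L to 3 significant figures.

(a) [OCl⁻]/[HOCl] = 10^(pH − pKa) = 10^(7.96 − 7.56) = 10^0.40 = 2.512.
(a) Fraction as HOCl = 1 / (1 + 2.512) = 0.2847.

(b) Volume: 691 m³ = 691,000 L.
(b) Alkalinity to neutralize: (181 − 155) = 26 mg/L as CaCO₃ × 691,000 L = 17,970 g as CaCO₃.
(b) Equivalents of H⁺ required: 17,970 ÷ 50 g/eq = 359.3 eq = 359.3 mol HCl.
(b) Mass of HCl: 359.3 × 36.5 = 13,120 g.
(b) Mass of 17.2% solution: 13,120 / 0.172 = 76,250 g.
(b) Volume: 76,250 g ÷ 1.13 g/mL = 67,480 mL.

(a) 28.5%; (b) 67.5 L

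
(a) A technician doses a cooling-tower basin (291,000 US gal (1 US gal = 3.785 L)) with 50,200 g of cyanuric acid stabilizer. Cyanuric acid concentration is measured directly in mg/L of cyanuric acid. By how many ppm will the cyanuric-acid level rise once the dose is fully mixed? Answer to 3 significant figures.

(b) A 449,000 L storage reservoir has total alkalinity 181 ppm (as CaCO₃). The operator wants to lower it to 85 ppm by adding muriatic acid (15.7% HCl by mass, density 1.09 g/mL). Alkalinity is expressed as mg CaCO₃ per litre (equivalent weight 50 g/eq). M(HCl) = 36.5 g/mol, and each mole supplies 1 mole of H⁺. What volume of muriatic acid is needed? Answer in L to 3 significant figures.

(a) 45.6 ppm; (b) 184 L

(a) Volume: 291,000 US gal × 3.785 L/gal = 1,101,435 L.
(a) Rise: 50,200 g / 1,101,435 L × 1000 = 45.58 mg/L.

(b) Alkalinity to neutralize: (181 − 85) = 96 mg/L as CaCO₃ × 449,000 L = 43,100 g as CaCO₃.
(b) Equivalents of H⁺ required: 43,100 ÷ 50 g/eq = 862.1 eq = 862.1 mol HCl.
(b) Mass of HCl: 862.1 × 36.5 = 31,470 g.
(b) Mass of 15.7% solution: 31,470 / 0.157 = 200,400 g.
(b) Volume: 200,400 g ÷ 1.09 g/mL = 183,900 mL.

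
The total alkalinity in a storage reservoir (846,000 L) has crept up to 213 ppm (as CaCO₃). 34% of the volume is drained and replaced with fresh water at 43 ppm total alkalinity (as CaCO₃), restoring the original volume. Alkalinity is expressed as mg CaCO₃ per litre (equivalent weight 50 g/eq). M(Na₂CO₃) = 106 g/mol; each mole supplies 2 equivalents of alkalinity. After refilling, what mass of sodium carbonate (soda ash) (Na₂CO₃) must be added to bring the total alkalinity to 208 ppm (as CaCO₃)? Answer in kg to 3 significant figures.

After draining 34% and refilling: 213 × 0.66 + 43 × 0.34 = 155.2 ppm.
Deficit to target: 208 − 155.2 = 52.8 mg/L.
As CaCO₃: 52.8 mg/L × 846,000 L = 44,670 g; ÷ 50 g/eq ÷ 2 = 446.7 mol Na₂CO₃.
Mass: 446.7 × 106 = 47,350 g.

47.3 kg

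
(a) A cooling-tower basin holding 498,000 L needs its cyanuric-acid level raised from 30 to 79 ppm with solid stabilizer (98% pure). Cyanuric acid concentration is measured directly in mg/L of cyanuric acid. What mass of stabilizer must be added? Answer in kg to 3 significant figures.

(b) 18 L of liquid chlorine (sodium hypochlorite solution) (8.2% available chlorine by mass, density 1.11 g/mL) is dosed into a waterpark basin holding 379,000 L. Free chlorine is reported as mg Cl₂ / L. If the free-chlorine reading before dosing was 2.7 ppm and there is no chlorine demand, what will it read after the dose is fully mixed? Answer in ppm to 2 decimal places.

(a) 24.9 kg; (b) 7.02 ppm

(a) CYA to add: (79 − 30) = 49 mg/L × 498,000 L = 24,400 g cyanuric acid.
(a) At 98% purity: 24,400 / 0.98 = 24,900 g product.

(b) Mass of solution: 18 L × 1000 mL/L × 1.11 g/mL = 19,980 g.
(b) Available chlorine delivered: 19,980 g × 0.082 = 1638 g as Cl₂.
(b) Concentration rise: 1638 g / 379,000 L = 4.323 mg/L = 4.32 ppm.
(b) Final FC: 2.7 + 4.32 = 7.02 ppm.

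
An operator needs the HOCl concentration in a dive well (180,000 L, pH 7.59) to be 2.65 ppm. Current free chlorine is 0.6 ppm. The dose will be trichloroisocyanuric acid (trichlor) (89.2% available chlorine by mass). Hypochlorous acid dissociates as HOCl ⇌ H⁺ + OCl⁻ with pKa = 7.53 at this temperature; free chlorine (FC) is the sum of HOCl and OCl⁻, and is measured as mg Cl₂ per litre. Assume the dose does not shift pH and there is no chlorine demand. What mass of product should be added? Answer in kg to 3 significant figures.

[OCl⁻]/[HOCl] = 10^(pH − pKa) = 10^(7.59 − 7.53) = 1.148; fraction as HOCl = 1/(1 + 1.148) = 0.4655.
Free chlorine required for 2.65 ppm HOCl: 2.65 / 0.4655 = 5.693 ppm.
FC to add: 5.693 − 0.6 = 5.093 mg/L as Cl₂.
Cl₂ equivalent: 5.093 mg/L × 180,000 L = 916.7 g.
Product at 89.2% available Cl: 916.7 / 0.892 = 1028 g.

1.03 kg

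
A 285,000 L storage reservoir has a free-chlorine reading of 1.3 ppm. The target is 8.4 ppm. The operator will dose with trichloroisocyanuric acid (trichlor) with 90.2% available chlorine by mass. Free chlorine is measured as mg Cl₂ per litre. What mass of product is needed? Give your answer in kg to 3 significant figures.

2.24 kg

Chlorine deficit: 8.4 − 1.3 = 7.1 ppm = 7.1 mg/L as Cl₂.
Cl₂ equivalent needed: 7.1 mg/L × 285,000 L = 2,024,000 mg = 2024 g.
Product at 90.2% available chlorine: 2024 / 0.902 = 2243 g.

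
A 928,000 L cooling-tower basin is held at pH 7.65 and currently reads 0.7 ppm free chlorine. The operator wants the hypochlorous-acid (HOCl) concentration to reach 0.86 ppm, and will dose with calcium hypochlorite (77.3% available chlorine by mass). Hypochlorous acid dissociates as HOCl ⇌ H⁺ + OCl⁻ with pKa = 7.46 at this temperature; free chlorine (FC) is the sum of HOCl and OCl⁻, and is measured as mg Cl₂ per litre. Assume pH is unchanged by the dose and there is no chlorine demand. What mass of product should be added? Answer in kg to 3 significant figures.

1.79 kg

[OCl⁻]/[HOCl] = 10^(pH − pKa) = 10^(7.65 − 7.46) = 1.549; fraction as HOCl = 1/(1 + 1.549) = 0.3923.
Free chlorine required for 0.86 ppm HOCl: 0.86 / 0.3923 = 2.192 ppm.
FC to add: 2.192 − 0.7 = 1.492 mg/L as Cl₂.
Cl₂ equivalent: 1.492 mg/L × 928,000 L = 1385 g.
Product at 77.3% available Cl: 1385 / 0.773 = 1791 g.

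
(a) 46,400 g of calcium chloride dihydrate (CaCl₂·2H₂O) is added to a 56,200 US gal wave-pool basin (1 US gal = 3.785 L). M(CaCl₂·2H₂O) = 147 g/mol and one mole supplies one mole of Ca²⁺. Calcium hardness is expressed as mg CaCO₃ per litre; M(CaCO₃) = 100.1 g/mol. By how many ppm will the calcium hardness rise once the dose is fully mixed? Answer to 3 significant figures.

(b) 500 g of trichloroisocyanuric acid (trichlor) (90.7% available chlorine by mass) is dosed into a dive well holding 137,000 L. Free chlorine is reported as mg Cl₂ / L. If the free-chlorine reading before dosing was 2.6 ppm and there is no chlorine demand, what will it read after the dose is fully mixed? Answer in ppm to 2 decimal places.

(a) Volume: 56,200 US gal × 3.785 L/gal = 212,717 L.
(a) Moles of Ca²⁺: 46,400 g ÷ 147 g/mol = 315.6 mol.
(a) As CaCO₃: 315.6 mol × 100.1 g/mol = 31,600 g.
(a) Rise: 31,600 g / 212,717 L × 1000 = 148.5 mg/L.

(b) Available chlorine delivered: 500 g × 0.907 = 453.5 g as Cl₂.
(b) Concentration rise: 453.5 g / 137,000 L = 3.31 mg/L = 3.31 ppm.
(b) Final FC: 2.6 + 3.31 = 5.91 ppm.

(a) 149 ppm; (b) 5.91 ppm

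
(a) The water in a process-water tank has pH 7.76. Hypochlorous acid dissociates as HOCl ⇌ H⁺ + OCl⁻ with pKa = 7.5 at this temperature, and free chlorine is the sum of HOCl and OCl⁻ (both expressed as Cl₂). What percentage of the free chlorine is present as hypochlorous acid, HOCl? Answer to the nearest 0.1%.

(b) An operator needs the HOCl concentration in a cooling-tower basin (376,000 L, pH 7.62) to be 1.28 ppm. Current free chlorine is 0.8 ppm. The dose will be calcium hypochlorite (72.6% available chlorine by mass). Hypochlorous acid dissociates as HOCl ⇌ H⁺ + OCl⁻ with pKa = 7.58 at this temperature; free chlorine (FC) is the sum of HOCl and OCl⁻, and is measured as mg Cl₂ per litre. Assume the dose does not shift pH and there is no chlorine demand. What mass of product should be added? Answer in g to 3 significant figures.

(a) 35.5%; (b) 975 g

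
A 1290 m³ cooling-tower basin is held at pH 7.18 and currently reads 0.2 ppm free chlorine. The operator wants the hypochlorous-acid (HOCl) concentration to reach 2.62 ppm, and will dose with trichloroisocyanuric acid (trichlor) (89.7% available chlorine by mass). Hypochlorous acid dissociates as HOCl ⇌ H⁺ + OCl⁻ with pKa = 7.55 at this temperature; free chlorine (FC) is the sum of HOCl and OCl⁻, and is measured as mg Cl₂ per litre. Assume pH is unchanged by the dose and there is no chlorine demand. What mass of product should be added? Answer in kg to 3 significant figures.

5.09 kg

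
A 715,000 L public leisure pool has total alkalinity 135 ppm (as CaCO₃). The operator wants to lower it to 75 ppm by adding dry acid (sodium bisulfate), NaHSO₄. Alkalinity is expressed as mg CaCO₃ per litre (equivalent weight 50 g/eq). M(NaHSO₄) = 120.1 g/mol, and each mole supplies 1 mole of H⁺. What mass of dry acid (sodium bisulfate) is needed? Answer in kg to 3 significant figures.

103 kg

Alkalinity to neutralize: (135 − 75) = 60 mg/L as CaCO₃ × 715,000 L = 42,900 g as CaCO₃.
Equivalents of H⁺ required: 42,900 ÷ 50 g/eq = 858 eq = 858 mol NaHSO₄.
Mass of NaHSO₄: 858 × 120.1 = 103,000 g.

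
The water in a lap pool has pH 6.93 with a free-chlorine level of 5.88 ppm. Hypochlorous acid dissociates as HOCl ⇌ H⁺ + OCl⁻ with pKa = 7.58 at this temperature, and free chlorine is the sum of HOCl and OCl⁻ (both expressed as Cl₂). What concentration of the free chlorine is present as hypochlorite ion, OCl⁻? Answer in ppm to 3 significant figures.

1.08 ppm

[OCl⁻]/[HOCl] = 10^(pH − pKa) = 10^(6.93 − 7.58) = 10^-0.65 = 0.2239.
Fraction as HOCl = 1 / (1 + 0.2239) = 0.8171.
OCl⁻ = (1 − 0.8171) × 5.88 ppm = 1.076 ppm.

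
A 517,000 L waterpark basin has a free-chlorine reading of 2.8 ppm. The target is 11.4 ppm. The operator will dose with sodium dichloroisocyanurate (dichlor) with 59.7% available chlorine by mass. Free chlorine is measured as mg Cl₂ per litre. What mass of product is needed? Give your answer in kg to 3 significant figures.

Chlorine deficit: 11.4 − 2.8 = 8.6 ppm = 8.6 mg/L as Cl₂.
Cl₂ equivalent needed: 8.6 mg/L × 517,000 L = 4,446,000 mg = 4446 g.
Product at 59.7% available chlorine: 4446 / 0.597 = 7448 g.

7.45 kg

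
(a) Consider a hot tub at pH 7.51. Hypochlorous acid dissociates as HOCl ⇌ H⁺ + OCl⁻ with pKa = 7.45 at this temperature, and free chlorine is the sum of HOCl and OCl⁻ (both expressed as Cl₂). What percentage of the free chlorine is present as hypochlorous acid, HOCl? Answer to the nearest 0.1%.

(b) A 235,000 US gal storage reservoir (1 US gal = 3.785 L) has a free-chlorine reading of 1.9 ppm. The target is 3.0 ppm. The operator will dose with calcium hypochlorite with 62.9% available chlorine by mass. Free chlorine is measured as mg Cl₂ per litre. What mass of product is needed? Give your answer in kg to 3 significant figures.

(a) 46.6%; (b) 1.56 kg

(a) [OCl⁻]/[HOCl] = 10^(pH − pKa) = 10^(7.51 − 7.45) = 10^0.06 = 1.148.
(a) Fraction as HOCl = 1 / (1 + 1.148) = 0.4655.

(b) Volume: 235,000 US gal × 3.785 L/gal = 889,475 L.
(b) Chlorine deficit: 3.0 − 1.9 = 1.1 ppm = 1.1 mg/L as Cl₂.
(b) Cl₂ equivalent needed: 1.1 mg/L × 889,475 L = 978,400 mg = 978.4 g.
(b) Product at 62.9% available chlorine: 978.4 / 0.629 = 1556 g.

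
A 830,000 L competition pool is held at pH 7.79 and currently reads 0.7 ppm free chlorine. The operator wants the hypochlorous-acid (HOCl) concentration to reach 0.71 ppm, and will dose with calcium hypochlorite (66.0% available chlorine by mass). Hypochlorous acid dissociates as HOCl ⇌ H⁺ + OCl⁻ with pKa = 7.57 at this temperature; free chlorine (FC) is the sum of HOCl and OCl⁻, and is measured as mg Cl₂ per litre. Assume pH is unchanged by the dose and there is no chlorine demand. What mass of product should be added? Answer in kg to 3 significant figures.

[OCl⁻]/[HOCl] = 10^(pH − pKa) = 10^(7.79 − 7.57) = 1.66; fraction as HOCl = 1/(1 + 1.66) = 0.376.
Free chlorine required for 0.71 ppm HOCl: 0.71 / 0.376 = 1.888 ppm.
FC to add: 1.888 − 0.7 = 1.188 mg/L as Cl₂.
Cl₂ equivalent: 1.188 mg/L × 830,000 L = 986.3 g.
Product at 66.0% available Cl: 986.3 / 0.66 = 1494 g.

1.49 kg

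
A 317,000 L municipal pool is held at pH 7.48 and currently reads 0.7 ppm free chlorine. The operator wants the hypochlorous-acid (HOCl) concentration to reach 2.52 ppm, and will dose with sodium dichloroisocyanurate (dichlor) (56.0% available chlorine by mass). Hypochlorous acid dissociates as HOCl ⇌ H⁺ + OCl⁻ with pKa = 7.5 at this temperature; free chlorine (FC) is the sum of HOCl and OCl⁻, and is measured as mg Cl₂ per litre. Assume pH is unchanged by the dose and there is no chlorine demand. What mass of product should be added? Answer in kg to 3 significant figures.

[OCl⁻]/[HOCl] = 10^(pH − pKa) = 10^(7.48 − 7.5) = 0.955; fraction as HOCl = 1/(1 + 0.955) = 0.5115.
Free chlorine required for 2.52 ppm HOCl: 2.52 / 0.5115 = 4.927 ppm.
FC to add: 4.927 − 0.7 = 4.227 mg/L as Cl₂.
Cl₂ equivalent: 4.227 mg/L × 317,000 L = 1340 g.
Product at 56.0% available Cl: 1340 / 0.56 = 2393 g.

2.39 kg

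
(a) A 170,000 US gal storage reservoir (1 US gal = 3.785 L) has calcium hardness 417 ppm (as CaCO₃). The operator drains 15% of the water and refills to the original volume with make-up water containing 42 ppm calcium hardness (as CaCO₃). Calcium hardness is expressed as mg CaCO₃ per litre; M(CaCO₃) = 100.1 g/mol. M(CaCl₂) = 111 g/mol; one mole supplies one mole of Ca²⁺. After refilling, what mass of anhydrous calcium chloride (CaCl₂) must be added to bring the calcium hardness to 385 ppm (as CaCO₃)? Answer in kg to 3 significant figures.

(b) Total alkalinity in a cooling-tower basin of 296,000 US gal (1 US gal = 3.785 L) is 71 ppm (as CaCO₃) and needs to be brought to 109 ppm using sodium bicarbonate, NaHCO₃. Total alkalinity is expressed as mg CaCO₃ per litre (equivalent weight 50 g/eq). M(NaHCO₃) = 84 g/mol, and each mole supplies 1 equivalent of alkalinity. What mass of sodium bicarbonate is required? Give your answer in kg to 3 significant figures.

(a) 17.3 kg; (b) 71.5 kg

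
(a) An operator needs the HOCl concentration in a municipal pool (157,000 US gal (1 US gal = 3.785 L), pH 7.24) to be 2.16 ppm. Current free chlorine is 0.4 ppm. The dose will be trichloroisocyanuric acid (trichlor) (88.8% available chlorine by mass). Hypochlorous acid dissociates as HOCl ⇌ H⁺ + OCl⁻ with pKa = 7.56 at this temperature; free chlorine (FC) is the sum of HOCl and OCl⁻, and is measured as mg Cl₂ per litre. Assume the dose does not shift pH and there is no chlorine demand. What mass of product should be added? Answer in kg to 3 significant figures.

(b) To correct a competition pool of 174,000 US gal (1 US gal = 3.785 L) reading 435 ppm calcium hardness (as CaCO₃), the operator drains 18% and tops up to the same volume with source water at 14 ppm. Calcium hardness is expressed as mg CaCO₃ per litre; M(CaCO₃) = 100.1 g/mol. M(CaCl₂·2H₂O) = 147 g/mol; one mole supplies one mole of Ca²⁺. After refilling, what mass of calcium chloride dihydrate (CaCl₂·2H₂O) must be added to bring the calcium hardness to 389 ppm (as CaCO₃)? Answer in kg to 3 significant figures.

(a) 1.87 kg; (b) 28.8 kg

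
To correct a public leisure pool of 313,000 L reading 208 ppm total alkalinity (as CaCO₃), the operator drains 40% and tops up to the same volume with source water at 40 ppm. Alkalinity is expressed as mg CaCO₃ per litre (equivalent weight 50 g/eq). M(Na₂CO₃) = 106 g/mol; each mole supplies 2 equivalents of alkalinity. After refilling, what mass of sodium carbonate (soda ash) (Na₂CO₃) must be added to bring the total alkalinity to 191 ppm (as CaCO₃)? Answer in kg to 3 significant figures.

16.7 kg

After draining 40% and refilling: 208 × 0.60 + 40 × 0.40 = 140.8 ppm.
Deficit to target: 191 − 140.8 = 50.2 mg/L.
As CaCO₃: 50.2 mg/L × 313,000 L = 15,710 g; ÷ 50 g/eq ÷ 2 = 157.1 mol Na₂CO₃.
Mass: 157.1 × 106 = 16,660 g.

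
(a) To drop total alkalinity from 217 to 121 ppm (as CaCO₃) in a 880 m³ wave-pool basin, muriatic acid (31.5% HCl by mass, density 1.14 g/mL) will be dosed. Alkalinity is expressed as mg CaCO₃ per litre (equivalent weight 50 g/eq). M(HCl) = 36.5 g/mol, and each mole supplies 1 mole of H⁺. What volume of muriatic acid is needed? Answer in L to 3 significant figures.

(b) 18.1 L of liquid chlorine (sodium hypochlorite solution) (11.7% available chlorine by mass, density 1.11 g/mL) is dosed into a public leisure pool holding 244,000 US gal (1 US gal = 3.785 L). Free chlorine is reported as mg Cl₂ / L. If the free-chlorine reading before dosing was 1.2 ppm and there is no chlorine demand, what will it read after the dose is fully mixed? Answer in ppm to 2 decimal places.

(a) 172 L; (b) 3.75 ppm

(a) Volume: 880 m³ = 880,000 L.
(a) Alkalinity to neutralize: (217 − 121) = 96 mg/L as CaCO₃ × 880,000 L = 84,480 g as CaCO₃.
(a) Equivalents of H⁺ required: 84,480 ÷ 50 g/eq = 1690 eq = 1690 mol HCl.
(a) Mass of HCl: 1690 × 36.5 = 61,670 g.
(a) Mass of 31.5% solution: 61,670 / 0.315 = 195,800 g.
(a) Volume: 195,800 g ÷ 1.14 g/mL = 171,700 mL.

(b) Volume: 244,000 US gal × 3.785 L/gal = 923,540 L.
(b) Mass of solution: 18.1 L × 1000 mL/L × 1.11 g/mL = 20,090 g.
(b) Available chlorine delivered: 20,090 g × 0.117 = 2351 g as Cl₂.
(b) Concentration rise: 2351 g / 923,540 L = 2.545 mg/L = 2.55 ppm.
(b) Final FC: 1.2 + 2.55 = 3.75 ppm.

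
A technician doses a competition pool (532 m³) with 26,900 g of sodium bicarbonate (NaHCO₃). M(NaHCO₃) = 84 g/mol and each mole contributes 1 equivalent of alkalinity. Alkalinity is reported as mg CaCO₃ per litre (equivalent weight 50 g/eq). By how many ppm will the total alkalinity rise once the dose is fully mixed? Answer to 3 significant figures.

30.1 ppm

Volume: 532 m³ = 532,000 L.
Moles of NaHCO₃: 26,900 g ÷ 84 g/mol = 320.2 mol → 320.2 eq of alkalinity.
As CaCO₃: 320.2 eq × 50 g/eq = 16,010 g.
Rise: 16,010 g / 532,000 L × 1000 = 30.1 mg/L.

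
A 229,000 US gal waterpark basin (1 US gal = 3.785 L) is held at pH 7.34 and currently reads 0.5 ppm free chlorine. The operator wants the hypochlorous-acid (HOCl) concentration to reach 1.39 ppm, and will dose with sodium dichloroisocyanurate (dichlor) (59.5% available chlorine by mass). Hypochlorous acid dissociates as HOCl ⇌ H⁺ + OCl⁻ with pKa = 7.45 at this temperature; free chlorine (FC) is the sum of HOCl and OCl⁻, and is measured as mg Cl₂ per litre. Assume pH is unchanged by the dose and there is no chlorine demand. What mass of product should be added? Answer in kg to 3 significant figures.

Volume: 229,000 US gal × 3.785 L/gal = 866,765 L.
[OCl⁻]/[HOCl] = 10^(pH − pKa) = 10^(7.34 − 7.45) = 0.7762; fraction as HOCl = 1/(1 + 0.7762) = 0.563.
Free chlorine required for 1.39 ppm HOCl: 1.39 / 0.563 = 2.469 ppm.
FC to add: 2.469 − 0.5 = 1.969 mg/L as Cl₂.
Cl₂ equivalent: 1.969 mg/L × 866,765 L = 1707 g.
Product at 59.5% available Cl: 1707 / 0.595 = 2868 g.

2.87 kg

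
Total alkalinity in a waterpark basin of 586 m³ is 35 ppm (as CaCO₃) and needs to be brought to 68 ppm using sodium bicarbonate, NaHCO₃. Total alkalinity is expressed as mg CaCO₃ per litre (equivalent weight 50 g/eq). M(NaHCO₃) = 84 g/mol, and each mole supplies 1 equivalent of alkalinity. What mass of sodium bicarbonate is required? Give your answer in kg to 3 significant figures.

Volume: 586 m³ = 586,000 L.
Alkalinity to add: (68 − 35) = 33 mg/L as CaCO₃ × 586,000 L = 19,340 g as CaCO₃.
Equivalents: 19,340 g ÷ 50 g/eq = 386.8 eq.
NaHCO₃ supplies 1 eq per mole → 386.8 mol.
Mass: 386.8 mol × 84 g/mol = 32,490 g.

32.5 kg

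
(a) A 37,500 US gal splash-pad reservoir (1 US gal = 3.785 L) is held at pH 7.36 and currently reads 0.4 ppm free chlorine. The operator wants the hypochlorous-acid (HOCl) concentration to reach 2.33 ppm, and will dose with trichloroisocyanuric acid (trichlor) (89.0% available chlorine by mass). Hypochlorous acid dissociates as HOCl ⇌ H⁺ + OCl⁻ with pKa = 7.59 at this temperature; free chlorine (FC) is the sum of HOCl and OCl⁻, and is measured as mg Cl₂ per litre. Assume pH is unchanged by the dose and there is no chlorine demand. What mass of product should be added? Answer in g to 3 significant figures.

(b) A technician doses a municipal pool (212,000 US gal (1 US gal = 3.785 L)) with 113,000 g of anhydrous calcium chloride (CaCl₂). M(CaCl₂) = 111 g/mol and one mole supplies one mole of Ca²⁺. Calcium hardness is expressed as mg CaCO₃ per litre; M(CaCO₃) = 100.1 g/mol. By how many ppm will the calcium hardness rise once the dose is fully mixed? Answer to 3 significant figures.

(a) Volume: 37,500 US gal × 3.785 L/gal = 141,938 L.
(a) [OCl⁻]/[HOCl] = 10^(pH − pKa) = 10^(7.36 − 7.59) = 0.5888; fraction as HOCl = 1/(1 + 0.5888) = 0.6294.
(a) Free chlorine required for 2.33 ppm HOCl: 2.33 / 0.6294 = 3.702 ppm.
(a) FC to add: 3.702 − 0.4 = 3.302 mg/L as Cl₂.
(a) Cl₂ equivalent: 3.302 mg/L × 141,938 L = 468.7 g.
(a) Product at 89.0% available Cl: 468.7 / 0.89 = 526.6 g.

(b) Volume: 212,000 US gal × 3.785 L/gal = 802,420 L.
(b) Moles of Ca²⁺: 113,000 g ÷ 111 g/mol = 1018 mol.
(b) As CaCO₃: 1018 mol × 100.1 g/mol = 101,900 g.
(b) Rise: 101,900 g / 802,420 L × 1000 = 127 mg/L.

(a) 527 g; (b) 127 ppm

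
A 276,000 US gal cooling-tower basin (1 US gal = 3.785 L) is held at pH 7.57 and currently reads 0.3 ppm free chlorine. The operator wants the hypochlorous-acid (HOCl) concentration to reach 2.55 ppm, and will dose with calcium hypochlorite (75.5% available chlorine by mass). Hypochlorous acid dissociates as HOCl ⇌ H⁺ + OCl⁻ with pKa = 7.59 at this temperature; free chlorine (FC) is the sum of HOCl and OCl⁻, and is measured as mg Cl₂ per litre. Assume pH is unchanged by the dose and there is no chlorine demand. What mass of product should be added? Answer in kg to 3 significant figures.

6.48 kg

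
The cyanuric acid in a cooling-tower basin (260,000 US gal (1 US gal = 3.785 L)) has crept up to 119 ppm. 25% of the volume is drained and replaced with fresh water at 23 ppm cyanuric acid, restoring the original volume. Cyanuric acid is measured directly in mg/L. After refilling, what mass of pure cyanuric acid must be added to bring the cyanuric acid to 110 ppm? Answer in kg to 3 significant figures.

Volume: 260,000 US gal × 3.785 L/gal = 984,100 L.
After draining 25% and refilling: 119 × 0.75 + 23 × 0.25 = 95 ppm.
Deficit to target: 110 − 95 = 15 mg/L.
Mass: 15 mg/L × 984,100 L = 14,760 g cyanuric acid.

14.8 kg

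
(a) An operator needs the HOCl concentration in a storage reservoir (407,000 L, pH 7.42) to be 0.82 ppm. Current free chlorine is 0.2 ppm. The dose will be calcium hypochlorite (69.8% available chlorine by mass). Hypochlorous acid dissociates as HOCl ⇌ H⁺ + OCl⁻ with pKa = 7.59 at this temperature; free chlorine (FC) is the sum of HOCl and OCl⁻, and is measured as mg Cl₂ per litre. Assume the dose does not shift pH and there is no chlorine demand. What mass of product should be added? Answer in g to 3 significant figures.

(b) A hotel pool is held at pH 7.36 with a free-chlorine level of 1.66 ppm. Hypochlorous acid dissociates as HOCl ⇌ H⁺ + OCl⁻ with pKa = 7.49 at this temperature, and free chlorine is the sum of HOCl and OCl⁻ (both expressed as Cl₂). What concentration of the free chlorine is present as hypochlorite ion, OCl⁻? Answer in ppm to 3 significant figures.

(a) [OCl⁻]/[HOCl] = 10^(pH − pKa) = 10^(7.42 − 7.59) = 0.6761; fraction as HOCl = 1/(1 + 0.6761) = 0.5966.
(a) Free chlorine required for 0.82 ppm HOCl: 0.82 / 0.5966 = 1.374 ppm.
(a) FC to add: 1.374 − 0.2 = 1.174 mg/L as Cl₂.
(a) Cl₂ equivalent: 1.174 mg/L × 407,000 L = 478 g.
(a) Product at 69.8% available Cl: 478 / 0.698 = 684.8 g.

(b) [OCl⁻]/[HOCl] = 10^(pH − pKa) = 10^(7.36 − 7.49) = 10^-0.13 = 0.7413.
(b) Fraction as HOCl = 1 / (1 + 0.7413) = 0.5743.
(b) OCl⁻ = (1 − 0.5743) × 1.66 ppm = 0.7067 ppm.

(a) 685 g; (b) 0.707 ppm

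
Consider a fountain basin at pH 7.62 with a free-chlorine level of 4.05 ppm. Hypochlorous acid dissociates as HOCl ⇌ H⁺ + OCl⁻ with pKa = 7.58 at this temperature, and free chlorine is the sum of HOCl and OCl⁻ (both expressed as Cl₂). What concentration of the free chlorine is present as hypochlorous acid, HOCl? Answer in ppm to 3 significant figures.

[OCl⁻]/[HOCl] = 10^(pH − pKa) = 10^(7.62 − 7.58) = 10^0.04 = 1.096.
Fraction as HOCl = 1 / (1 + 1.096) = 0.477.
HOCl = 0.477 × 4.05 ppm = 1.932 ppm.

1.93 ppm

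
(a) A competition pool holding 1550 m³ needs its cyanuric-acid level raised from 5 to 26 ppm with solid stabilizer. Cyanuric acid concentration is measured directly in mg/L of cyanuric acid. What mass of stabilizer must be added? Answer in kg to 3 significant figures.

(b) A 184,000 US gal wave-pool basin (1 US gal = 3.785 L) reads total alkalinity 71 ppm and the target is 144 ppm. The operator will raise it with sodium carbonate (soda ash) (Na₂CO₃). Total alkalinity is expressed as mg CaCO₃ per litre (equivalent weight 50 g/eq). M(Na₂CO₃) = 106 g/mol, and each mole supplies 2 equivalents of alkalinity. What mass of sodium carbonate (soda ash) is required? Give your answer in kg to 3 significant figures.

(a) 32.5 kg; (b) 53.9 kg

(a) Volume: 1550 m³ = 1,550,000 L.
(a) CYA to add: (26 − 5) = 21 mg/L × 1,550,000 L = 32,550 g cyanuric acid.

(b) Volume: 184,000 US gal × 3.785 L/gal = 696,440 L.
(b) Alkalinity to add: (144 − 71) = 73 mg/L as CaCO₃ × 696,440 L = 50,840 g as CaCO₃.
(b) Equivalents: 50,840 g ÷ 50 g/eq = 1017 eq.
(b) Each mole of Na₂CO₃ supplies 2 eq, so 1017 / 2 = 508.4 mol.
(b) Mass: 508.4 mol × 106 g/mol = 53,890 g.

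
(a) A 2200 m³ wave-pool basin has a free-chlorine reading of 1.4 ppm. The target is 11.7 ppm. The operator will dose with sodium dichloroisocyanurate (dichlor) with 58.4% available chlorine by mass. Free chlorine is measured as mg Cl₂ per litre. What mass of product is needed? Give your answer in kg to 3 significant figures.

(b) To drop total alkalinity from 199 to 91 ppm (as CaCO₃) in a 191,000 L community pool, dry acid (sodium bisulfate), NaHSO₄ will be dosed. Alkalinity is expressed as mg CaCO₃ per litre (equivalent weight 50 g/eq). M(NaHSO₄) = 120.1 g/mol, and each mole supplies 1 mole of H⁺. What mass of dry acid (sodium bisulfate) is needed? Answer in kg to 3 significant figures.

(a) 38.8 kg; (b) 49.5 kg

(a) Volume: 2200 m³ = 2,200,000 L.
(a) Chlorine deficit: 11.7 − 1.4 = 10.3 ppm = 10.3 mg/L as Cl₂.
(a) Cl₂ equivalent needed: 10.3 mg/L × 2,200,000 L = 22,660,000 mg = 22,660 g.
(a) Product at 58.4% available chlorine: 22,660 / 0.584 = 38,800 g.

(b) Alkalinity to neutralize: (199 − 91) = 108 mg/L as CaCO₃ × 191,000 L = 20,630 g as CaCO₃.
(b) Equivalents of H⁺ required: 20,630 ÷ 50 g/eq = 412.6 eq = 412.6 mol NaHSO₄.
(b) Mass of NaHSO₄: 412.6 × 120.1 = 49,550 g.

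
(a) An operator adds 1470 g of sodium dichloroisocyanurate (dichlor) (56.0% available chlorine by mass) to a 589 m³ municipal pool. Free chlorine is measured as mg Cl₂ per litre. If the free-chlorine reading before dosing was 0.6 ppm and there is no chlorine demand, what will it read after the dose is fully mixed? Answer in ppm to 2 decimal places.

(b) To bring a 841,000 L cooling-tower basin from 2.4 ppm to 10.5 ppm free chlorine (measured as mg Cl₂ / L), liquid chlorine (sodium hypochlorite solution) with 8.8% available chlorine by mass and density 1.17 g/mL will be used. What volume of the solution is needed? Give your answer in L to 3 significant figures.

(a) 2.00 ppm; (b) 66.2 L

(a) Volume: 589 m³ = 589,000 L.
(a) Available chlorine delivered: 1470 g × 0.56 = 823.2 g as Cl₂.
(a) Concentration rise: 823.2 g / 589,000 L = 1.398 mg/L = 1.40 ppm.
(a) Final FC: 0.6 + 1.40 = 2.00 ppm.

(b) Chlorine deficit: 10.5 − 2.4 = 8.1 ppm = 8.1 mg/L as Cl₂.
(b) Cl₂ equivalent needed: 8.1 mg/L × 841,000 L = 6,812,000 mg = 6812 g.
(b) Product at 8.8% available chlorine: 6812 / 0.088 = 77,410 g.
(b) Volume at density 1.17 g/mL: 77,410 g ÷ 1.17 g/mL = 66,160 mL.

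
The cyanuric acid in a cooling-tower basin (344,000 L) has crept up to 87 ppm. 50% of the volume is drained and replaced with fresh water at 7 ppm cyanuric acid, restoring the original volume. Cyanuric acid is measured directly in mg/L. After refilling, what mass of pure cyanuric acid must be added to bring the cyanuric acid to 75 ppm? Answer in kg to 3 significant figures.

After draining 50% and refilling: 87 × 0.50 + 7 × 0.50 = 47 ppm.
Deficit to target: 75 − 47 = 28 mg/L.
Mass: 28 mg/L × 344,000 L = 9632 g cyanuric acid.

9.63 kg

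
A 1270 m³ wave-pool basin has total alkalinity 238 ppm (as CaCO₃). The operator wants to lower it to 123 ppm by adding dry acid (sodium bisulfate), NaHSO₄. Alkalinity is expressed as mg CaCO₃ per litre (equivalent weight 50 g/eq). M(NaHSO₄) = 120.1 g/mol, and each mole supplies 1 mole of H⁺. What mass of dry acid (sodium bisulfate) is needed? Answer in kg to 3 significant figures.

Volume: 1270 m³ = 1,270,000 L.
Alkalinity to neutralize: (238 − 123) = 115 mg/L as CaCO₃ × 1,270,000 L = 146,000 g as CaCO₃.
Equivalents of H⁺ required: 146,000 ÷ 50 g/eq = 2921 eq = 2921 mol NaHSO₄.
Mass of NaHSO₄: 2921 × 120.1 = 350,800 g.

351 kg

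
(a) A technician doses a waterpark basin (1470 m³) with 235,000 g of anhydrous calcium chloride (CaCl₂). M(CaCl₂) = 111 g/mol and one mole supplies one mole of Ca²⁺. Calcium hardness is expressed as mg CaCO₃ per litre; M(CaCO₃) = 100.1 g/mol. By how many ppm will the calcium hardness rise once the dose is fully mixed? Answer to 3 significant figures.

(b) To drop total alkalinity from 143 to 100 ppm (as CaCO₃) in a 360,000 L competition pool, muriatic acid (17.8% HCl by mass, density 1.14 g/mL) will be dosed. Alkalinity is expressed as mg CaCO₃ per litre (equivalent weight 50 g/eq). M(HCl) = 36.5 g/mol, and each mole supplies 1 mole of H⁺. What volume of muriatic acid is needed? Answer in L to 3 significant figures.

(a) 144 ppm; (b) 55.7 L

(a) Volume: 1470 m³ = 1,470,000 L.
(a) Moles of Ca²⁺: 235,000 g ÷ 111 g/mol = 2117 mol.
(a) As CaCO₃: 2117 mol × 100.1 g/mol = 211,900 g.
(a) Rise: 211,900 g / 1,470,000 L × 1000 = 144.2 mg/L.

(b) Alkalinity to neutralize: (143 − 100) = 43 mg/L as CaCO₃ × 360,000 L = 15,480 g as CaCO₃.
(b) Equivalents of H⁺ required: 15,480 ÷ 50 g/eq = 309.6 eq = 309.6 mol HCl.
(b) Mass of HCl: 309.6 × 36.5 = 11,300 g.
(b) Mass of 17.8% solution: 11,300 / 0.178 = 63,490 g.
(b) Volume: 63,490 g ÷ 1.14 g/mL = 55,690 mL.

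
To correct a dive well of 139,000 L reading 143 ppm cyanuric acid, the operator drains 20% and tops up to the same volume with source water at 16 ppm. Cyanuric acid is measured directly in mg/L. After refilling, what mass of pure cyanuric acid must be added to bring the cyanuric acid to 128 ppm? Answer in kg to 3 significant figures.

After draining 20% and refilling: 143 × 0.80 + 16 × 0.20 = 117.6 ppm.
Deficit to target: 128 − 117.6 = 10.4 mg/L.
Mass: 10.4 mg/L × 139,000 L = 1446 g cyanuric acid.

1.45 kg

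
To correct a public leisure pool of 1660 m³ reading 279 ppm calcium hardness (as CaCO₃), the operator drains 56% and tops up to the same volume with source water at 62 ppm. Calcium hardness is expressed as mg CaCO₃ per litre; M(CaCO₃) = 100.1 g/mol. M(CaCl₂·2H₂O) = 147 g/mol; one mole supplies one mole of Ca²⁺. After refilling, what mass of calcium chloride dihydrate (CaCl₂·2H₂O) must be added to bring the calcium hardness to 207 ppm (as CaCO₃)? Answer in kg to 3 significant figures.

121 kg

Volume: 1660 m³ = 1,660,000 L.
After draining 56% and refilling: 279 × 0.44 + 62 × 0.56 = 157.48 ppm.
Deficit to target: 207 − 157.48 = 49.52 mg/L.
As CaCO₃: 49.52 mg/L × 1,660,000 L = 82,200 g; ÷ 100.1 = 821.2 mol Ca²⁺.
Mass: 821.2 × 147 = 120,700 g.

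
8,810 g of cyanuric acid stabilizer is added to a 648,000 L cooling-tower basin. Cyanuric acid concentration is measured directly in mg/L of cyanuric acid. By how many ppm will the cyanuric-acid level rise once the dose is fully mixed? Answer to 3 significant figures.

13.6 ppm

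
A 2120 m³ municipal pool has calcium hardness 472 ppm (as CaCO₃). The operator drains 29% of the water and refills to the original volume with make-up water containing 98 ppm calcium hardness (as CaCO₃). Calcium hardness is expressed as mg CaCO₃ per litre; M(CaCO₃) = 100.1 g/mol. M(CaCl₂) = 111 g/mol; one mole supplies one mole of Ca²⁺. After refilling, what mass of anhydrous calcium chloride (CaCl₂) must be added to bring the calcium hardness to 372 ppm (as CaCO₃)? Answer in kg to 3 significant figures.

Volume: 2120 m³ = 2,120,000 L.
After draining 29% and refilling: 472 × 0.71 + 98 × 0.29 = 363.54 ppm.
Deficit to target: 372 − 363.54 = 8.46 mg/L.
As CaCO₃: 8.46 mg/L × 2,120,000 L = 17,940 g; ÷ 100.1 = 179.2 mol Ca²⁺.
Mass: 179.2 × 111 = 19,890 g.

19.9 kg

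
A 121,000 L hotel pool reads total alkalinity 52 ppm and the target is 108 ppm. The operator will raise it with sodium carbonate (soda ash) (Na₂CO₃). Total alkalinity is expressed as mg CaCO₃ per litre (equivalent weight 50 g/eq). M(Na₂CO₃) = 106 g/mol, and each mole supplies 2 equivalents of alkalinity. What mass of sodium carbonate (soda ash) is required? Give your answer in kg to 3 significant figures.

7.18 kg

Alkalinity to add: (108 − 52) = 56 mg/L as CaCO₃ × 121,000 L = 6776 g as CaCO₃.
Equivalents: 6776 g ÷ 50 g/eq = 135.5 eq.
Each mole of Na₂CO₃ supplies 2 eq, so 135.5 / 2 = 67.76 mol.
Mass: 67.76 mol × 106 g/mol = 7183 g.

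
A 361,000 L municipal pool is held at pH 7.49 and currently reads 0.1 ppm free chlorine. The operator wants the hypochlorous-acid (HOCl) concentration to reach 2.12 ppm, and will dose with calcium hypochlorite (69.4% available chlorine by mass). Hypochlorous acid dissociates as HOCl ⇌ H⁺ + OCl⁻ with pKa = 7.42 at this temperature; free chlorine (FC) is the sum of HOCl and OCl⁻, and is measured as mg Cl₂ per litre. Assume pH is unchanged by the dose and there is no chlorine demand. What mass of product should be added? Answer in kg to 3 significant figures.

2.35 kg

[OCl⁻]/[HOCl] = 10^(pH − pKa) = 10^(7.49 − 7.42) = 1.175; fraction as HOCl = 1/(1 + 1.175) = 0.4598.
Free chlorine required for 2.12 ppm HOCl: 2.12 / 0.4598 = 4.611 ppm.
FC to add: 4.611 − 0.1 = 4.511 mg/L as Cl₂.
Cl₂ equivalent: 4.511 mg/L × 361,000 L = 1628 g.
Product at 69.4% available Cl: 1628 / 0.694 = 2346 g.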